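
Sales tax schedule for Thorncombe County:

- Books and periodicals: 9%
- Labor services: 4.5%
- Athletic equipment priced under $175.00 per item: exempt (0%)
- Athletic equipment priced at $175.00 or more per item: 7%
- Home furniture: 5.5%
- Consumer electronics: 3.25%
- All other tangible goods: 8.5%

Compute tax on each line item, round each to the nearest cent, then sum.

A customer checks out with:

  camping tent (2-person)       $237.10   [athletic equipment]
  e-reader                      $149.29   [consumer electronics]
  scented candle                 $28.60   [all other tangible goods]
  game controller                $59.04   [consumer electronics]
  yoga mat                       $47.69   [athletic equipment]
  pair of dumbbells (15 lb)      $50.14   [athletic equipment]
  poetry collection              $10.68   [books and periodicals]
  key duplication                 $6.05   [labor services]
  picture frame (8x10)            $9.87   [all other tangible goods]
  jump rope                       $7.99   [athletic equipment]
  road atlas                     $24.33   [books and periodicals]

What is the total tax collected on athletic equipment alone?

Camping tent (2-person) $237.10: athletic equipment, $175.00 or more → 7% → $16.60
Yoga mat $47.69: athletic equipment, under $175.00 → 0% → $0.00
Pair of dumbbells (15 lb) $50.14: athletic equipment, under $175.00 → 0% → $0.00
Jump rope $7.99: athletic equipment, under $175.00 → 0% → $0.00
Tax on athletic equipment = $16.60 + $0.00 + $0.00 + $0.00 = $16.60

$16.60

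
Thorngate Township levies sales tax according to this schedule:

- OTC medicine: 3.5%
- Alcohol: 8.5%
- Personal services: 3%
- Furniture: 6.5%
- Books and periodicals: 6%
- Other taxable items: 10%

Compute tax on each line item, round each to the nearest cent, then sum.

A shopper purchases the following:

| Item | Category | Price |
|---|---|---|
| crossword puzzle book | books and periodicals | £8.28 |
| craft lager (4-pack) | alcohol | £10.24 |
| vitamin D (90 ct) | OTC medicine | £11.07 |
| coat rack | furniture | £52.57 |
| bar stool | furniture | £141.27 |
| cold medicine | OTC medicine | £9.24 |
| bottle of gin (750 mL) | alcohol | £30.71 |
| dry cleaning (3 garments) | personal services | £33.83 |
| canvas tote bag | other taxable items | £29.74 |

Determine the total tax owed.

Crossword puzzle book £8.28: books and periodicals → 6% → £0.50
Craft lager (4-pack) £10.24: alcohol → 8.5% → £0.87
Vitamin D (90 ct) £11.07: OTC medicine → 3.5% → £0.39
Coat rack £52.57: furniture → 6.5% → £3.42
Bar stool £141.27: furniture → 6.5% → £9.18
Cold medicine £9.24: OTC medicine → 3.5% → £0.32
Bottle of gin (750 mL) £30.71: alcohol → 8.5% → £2.61
Dry cleaning (3 garments) £33.83: personal services → 3% → £1.01
Canvas tote bag £29.74: other taxable items → 10% → £2.97
Total tax = £0.50 + £0.87 + £0.39 + £3.42 + £9.18 + £0.32 + £2.61 + £1.01 + £2.97 = £21.27

£21.27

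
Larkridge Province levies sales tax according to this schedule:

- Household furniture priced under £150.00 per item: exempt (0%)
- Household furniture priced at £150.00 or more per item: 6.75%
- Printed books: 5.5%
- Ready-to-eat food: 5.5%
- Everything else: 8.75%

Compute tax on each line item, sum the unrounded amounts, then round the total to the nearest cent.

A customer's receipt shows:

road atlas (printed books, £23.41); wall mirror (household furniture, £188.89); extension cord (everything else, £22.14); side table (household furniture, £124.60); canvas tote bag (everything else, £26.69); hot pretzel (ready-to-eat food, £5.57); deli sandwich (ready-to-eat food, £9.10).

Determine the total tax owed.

£19.12

Road atlas £23.41: printed books → 5.5% → £1.28755
Wall mirror £188.89: household furniture, £150.00 or more → 6.75% → £12.750075
Extension cord £22.14: everything else → 8.75% → £1.93725
Side table £124.60: household furniture, under £150.00 → 0% → £0.00
Canvas tote bag £26.69: everything else → 8.75% → £2.335375
Hot pretzel £5.57: ready-to-eat food → 5.5% → £0.30635
Deli sandwich £9.10: ready-to-eat food → 5.5% → £0.5005
Unrounded tax sum = £19.1171 → £19.12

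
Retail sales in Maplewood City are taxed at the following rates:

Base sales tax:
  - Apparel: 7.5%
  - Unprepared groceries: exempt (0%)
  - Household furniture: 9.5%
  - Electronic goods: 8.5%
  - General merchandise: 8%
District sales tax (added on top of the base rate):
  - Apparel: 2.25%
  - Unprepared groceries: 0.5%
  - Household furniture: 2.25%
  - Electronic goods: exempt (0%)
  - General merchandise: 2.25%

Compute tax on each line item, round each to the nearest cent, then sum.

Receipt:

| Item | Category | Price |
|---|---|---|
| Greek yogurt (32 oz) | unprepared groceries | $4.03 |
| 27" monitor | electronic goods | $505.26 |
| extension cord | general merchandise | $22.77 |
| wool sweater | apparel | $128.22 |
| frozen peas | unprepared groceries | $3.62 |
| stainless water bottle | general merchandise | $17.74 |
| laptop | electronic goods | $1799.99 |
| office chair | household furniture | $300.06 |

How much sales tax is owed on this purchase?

$247.90

Greek yogurt (32 oz) $4.03: unprepared groceries → 0% + 0.5% district = 0.5% → $0.02
27" monitor $505.26: electronic goods → 8.5% + 0% district = 8.5% → $42.95
Extension cord $22.77: general merchandise → 8% + 2.25% district = 10.25% → $2.33
Wool sweater $128.22: apparel → 7.5% + 2.25% district = 9.75% → $12.50
Frozen peas $3.62: unprepared groceries → 0% + 0.5% district = 0.5% → $0.02
Stainless water bottle $17.74: general merchandise → 8% + 2.25% district = 10.25% → $1.82
Laptop $1799.99: electronic goods → 8.5% + 0% district = 8.5% → $153.00
Office chair $300.06: household furniture → 9.5% + 2.25% district = 11.75% → $35.26
Total tax = $0.02 + $42.95 + $2.33 + $12.50 + $0.02 + $1.82 + $153.00 + $35.26 = $247.90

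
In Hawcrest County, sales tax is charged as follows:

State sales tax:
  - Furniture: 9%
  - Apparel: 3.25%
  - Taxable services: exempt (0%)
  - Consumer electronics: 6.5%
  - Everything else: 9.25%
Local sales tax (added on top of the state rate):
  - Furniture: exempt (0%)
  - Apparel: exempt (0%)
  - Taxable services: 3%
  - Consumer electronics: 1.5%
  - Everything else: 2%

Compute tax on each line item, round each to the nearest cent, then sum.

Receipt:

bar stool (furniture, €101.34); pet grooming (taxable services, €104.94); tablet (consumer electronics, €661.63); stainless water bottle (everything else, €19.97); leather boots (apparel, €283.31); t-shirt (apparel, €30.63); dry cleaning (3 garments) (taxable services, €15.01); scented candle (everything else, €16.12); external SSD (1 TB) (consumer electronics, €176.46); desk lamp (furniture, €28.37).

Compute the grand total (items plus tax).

€1534.37

Bar stool €101.34: furniture → 9% + 0% local = 9% → €9.12
Pet grooming €104.94: taxable services → 0% + 3% local = 3% → €3.15
Tablet €661.63: consumer electronics → 6.5% + 1.5% local = 8% → €52.93
Stainless water bottle €19.97: everything else → 9.25% + 2% local = 11.25% → €2.25
Leather boots €283.31: apparel → 3.25% + 0% local = 3.25% → €9.21
T-shirt €30.63: apparel → 3.25% + 0% local = 3.25% → €1.00
Dry cleaning (3 garments) €15.01: taxable services → 0% + 3% local = 3% → €0.45
Scented candle €16.12: everything else → 9.25% + 2% local = 11.25% → €1.81
External SSD (1 TB) €176.46: consumer electronics → 6.5% + 1.5% local = 8% → €14.12
Desk lamp €28.37: furniture → 9% + 0% local = 9% → €2.55
Subtotal = €1437.78; tax = €96.59; total due = €1534.37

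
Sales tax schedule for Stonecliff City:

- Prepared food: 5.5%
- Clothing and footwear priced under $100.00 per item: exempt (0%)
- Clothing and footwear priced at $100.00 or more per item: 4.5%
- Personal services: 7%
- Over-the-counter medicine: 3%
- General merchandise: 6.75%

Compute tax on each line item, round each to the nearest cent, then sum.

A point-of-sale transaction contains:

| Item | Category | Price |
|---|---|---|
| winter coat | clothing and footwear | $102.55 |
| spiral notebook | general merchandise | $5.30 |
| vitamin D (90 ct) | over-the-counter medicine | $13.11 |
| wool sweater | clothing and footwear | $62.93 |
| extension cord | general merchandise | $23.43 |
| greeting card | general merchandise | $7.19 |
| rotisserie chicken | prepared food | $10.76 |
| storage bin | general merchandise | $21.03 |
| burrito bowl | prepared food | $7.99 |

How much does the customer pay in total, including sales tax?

Winter coat $102.55: clothing and footwear, $100.00 or more → 4.5% → $4.61
Spiral notebook $5.30: general merchandise → 6.75% → $0.36
Vitamin D (90 ct) $13.11: over-the-counter medicine → 3% → $0.39
Wool sweater $62.93: clothing and footwear, under $100.00 → 0% → $0.00
Extension cord $23.43: general merchandise → 6.75% → $1.58
Greeting card $7.19: general merchandise → 6.75% → $0.49
Rotisserie chicken $10.76: prepared food → 5.5% → $0.59
Storage bin $21.03: general merchandise → 6.75% → $1.42
Burrito bowl $7.99: prepared food → 5.5% → $0.44
Subtotal = $254.29; tax = $9.88; total due = $264.17

$264.17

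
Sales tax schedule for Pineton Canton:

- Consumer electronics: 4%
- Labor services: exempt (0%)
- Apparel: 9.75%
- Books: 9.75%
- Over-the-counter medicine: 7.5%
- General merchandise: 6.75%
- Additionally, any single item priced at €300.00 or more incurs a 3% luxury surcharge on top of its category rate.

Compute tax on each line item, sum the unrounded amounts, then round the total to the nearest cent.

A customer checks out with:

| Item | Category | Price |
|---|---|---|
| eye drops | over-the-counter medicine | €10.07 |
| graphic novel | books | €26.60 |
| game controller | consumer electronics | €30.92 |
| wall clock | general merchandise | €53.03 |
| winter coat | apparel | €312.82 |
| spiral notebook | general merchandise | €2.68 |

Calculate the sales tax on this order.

€48.23

Eye drops €10.07: over-the-counter medicine → 7.5% → €0.75525
Graphic novel €26.60: books → 9.75% → €2.5935
Game controller €30.92: consumer electronics → 4% → €1.2368
Wall clock €53.03: general merchandise → 6.75% → €3.579525
Winter coat €312.82: apparel → 9.75% + 3% surcharge = 12.75% → €39.88455
Spiral notebook €2.68: general merchandise → 6.75% → €0.1809
Unrounded tax sum = €48.230525 → €48.23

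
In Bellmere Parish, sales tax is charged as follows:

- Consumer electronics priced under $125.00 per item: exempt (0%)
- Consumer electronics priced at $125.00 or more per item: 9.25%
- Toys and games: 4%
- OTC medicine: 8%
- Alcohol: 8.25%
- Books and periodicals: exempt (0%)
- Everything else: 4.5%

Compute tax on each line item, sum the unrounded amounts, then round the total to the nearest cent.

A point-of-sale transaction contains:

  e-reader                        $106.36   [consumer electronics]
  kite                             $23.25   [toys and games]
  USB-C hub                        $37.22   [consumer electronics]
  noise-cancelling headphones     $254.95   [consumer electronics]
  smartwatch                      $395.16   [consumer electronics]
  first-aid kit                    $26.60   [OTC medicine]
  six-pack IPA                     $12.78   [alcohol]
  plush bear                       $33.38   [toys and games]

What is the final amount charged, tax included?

E-reader $106.36: consumer electronics, under $125.00 → 0% → $0.00
Kite $23.25: toys and games → 4% → $0.93
USB-C hub $37.22: consumer electronics, under $125.00 → 0% → $0.00
Noise-cancelling headphones $254.95: consumer electronics, $125.00 or more → 9.25% → $23.582875
Smartwatch $395.16: consumer electronics, $125.00 or more → 9.25% → $36.5523
First-aid kit $26.60: OTC medicine → 8% → $2.128
Six-pack IPA $12.78: alcohol → 8.25% → $1.05435
Plush bear $33.38: toys and games → 4% → $1.3352
Subtotal = $889.70; unrounded tax = $65.582725 → $65.58; total due = $955.28

$955.28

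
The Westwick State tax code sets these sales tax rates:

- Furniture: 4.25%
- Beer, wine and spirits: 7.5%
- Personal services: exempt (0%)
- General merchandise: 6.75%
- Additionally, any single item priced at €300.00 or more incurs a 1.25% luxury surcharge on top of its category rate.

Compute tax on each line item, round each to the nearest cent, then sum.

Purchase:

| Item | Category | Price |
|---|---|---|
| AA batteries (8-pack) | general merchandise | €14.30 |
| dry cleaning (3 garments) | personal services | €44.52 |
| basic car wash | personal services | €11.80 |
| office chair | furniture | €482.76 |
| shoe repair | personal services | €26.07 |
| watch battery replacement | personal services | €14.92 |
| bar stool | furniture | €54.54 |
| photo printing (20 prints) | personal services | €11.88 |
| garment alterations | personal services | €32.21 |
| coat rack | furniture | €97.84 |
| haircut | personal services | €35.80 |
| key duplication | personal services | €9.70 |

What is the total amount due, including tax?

€870.34

AA batteries (8-pack) €14.30: general merchandise → 6.75% → €0.97
Dry cleaning (3 garments) €44.52: personal services → 0% → €0.00
Basic car wash €11.80: personal services → 0% → €0.00
Office chair €482.76: furniture → 4.25% + 1.25% surcharge = 5.5% → €26.55
Shoe repair €26.07: personal services → 0% → €0.00
Watch battery replacement €14.92: personal services → 0% → €0.00
Bar stool €54.54: furniture → 4.25% → €2.32
Photo printing (20 prints) €11.88: personal services → 0% → €0.00
Garment alterations €32.21: personal services → 0% → €0.00
Coat rack €97.84: furniture → 4.25% → €4.16
Haircut €35.80: personal services → 0% → €0.00
Key duplication €9.70: personal services → 0% → €0.00
Subtotal = €836.34; tax = €34.00; total due = €870.34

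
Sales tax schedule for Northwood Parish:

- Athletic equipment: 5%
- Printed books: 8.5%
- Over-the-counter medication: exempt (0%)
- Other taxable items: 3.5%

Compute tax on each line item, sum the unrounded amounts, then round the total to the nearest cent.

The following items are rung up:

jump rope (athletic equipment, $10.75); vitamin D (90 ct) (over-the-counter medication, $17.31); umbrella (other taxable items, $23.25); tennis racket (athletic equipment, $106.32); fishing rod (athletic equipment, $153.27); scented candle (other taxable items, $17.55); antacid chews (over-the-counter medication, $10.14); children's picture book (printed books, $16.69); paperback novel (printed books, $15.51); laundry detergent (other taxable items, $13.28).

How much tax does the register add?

Jump rope $10.75: athletic equipment → 5% → $0.5375
Vitamin D (90 ct) $17.31: over-the-counter medication → 0% → $0.00
Umbrella $23.25: other taxable items → 3.5% → $0.81375
Tennis racket $106.32: athletic equipment → 5% → $5.316
Fishing rod $153.27: athletic equipment → 5% → $7.6635
Scented candle $17.55: other taxable items → 3.5% → $0.61425
Antacid chews $10.14: over-the-counter medication → 0% → $0.00
Children's picture book $16.69: printed books → 8.5% → $1.41865
Paperback novel $15.51: printed books → 8.5% → $1.31835
Laundry detergent $13.28: other taxable items → 3.5% → $0.4648
Unrounded tax sum = $18.1468 → $18.15

$18.15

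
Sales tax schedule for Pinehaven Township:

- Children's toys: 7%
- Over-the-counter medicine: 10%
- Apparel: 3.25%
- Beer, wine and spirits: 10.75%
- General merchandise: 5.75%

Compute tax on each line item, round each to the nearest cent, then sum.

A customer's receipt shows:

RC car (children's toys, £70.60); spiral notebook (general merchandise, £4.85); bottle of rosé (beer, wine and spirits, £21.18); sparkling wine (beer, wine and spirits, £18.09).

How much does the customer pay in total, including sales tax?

RC car £70.60: children's toys → 7% → £4.94
Spiral notebook £4.85: general merchandise → 5.75% → £0.28
Bottle of rosé £21.18: beer, wine and spirits → 10.75% → £2.28
Sparkling wine £18.09: beer, wine and spirits → 10.75% → £1.94
Subtotal = £114.72; tax = £9.44; total due = £124.16

£124.16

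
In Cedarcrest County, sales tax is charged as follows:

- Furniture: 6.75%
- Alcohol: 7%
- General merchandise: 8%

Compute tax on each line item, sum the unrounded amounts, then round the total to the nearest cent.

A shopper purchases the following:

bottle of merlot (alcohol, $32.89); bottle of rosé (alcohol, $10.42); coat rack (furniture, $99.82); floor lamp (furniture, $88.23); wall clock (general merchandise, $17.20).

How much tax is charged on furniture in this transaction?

$12.69

Coat rack $99.82: furniture → 6.75% → $6.73785
Floor lamp $88.23: furniture → 6.75% → $5.955525
Tax on furniture: unrounded sum = $12.693375 → $12.69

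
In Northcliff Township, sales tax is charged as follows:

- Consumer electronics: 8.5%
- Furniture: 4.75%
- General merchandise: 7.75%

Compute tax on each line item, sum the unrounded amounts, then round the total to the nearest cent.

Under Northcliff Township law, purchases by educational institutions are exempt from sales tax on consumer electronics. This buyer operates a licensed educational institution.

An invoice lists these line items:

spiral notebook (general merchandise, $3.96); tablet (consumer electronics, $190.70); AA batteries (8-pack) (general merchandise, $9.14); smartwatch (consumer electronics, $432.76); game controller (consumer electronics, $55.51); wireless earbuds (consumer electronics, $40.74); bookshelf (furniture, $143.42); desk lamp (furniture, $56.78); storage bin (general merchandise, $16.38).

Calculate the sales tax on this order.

Spiral notebook $3.96: general merchandise → 7.75% → $0.3069
Tablet $190.70: consumer electronics, buyer-exempt → 0% → $0.00
AA batteries (8-pack) $9.14: general merchandise → 7.75% → $0.70835
Smartwatch $432.76: consumer electronics, buyer-exempt → 0% → $0.00
Game controller $55.51: consumer electronics, buyer-exempt → 0% → $0.00
Wireless earbuds $40.74: consumer electronics, buyer-exempt → 0% → $0.00
Bookshelf $143.42: furniture → 4.75% → $6.81245
Desk lamp $56.78: furniture → 4.75% → $2.69705
Storage bin $16.38: general merchandise → 7.75% → $1.26945
Unrounded tax sum = $11.7942 → $11.79

$11.79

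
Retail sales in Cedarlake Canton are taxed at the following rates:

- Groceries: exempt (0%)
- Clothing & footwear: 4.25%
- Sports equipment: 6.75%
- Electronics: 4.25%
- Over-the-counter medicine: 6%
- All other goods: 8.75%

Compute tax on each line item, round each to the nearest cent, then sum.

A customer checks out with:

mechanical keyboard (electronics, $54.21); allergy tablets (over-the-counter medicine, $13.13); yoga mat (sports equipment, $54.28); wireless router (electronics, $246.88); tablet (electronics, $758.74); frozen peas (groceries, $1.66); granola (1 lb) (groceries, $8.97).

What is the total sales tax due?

$49.49

Mechanical keyboard $54.21: electronics → 4.25% → $2.30
Allergy tablets $13.13: over-the-counter medicine → 6% → $0.79
Yoga mat $54.28: sports equipment → 6.75% → $3.66
Wireless router $246.88: electronics → 4.25% → $10.49
Tablet $758.74: electronics → 4.25% → $32.25
Frozen peas $1.66: groceries → 0% → $0.00
Granola (1 lb) $8.97: groceries → 0% → $0.00
Total tax = $2.30 + $0.79 + $3.66 + $10.49 + $32.25 = $49.49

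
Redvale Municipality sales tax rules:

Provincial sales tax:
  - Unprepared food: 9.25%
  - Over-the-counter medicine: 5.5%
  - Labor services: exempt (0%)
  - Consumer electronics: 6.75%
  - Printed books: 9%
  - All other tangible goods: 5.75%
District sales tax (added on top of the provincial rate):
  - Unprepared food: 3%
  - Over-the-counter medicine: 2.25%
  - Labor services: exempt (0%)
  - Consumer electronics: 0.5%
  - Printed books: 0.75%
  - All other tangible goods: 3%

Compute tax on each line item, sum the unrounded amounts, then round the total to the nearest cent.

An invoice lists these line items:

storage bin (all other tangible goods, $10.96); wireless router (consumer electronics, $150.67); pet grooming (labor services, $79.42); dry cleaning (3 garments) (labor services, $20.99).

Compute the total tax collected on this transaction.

$11.88

Storage bin $10.96: all other tangible goods → 5.75% + 3% district = 8.75% → $0.959
Wireless router $150.67: consumer electronics → 6.75% + 0.5% district = 7.25% → $10.923575
Pet grooming $79.42: labor services → 0% + 0% district = 0% → $0.00
Dry cleaning (3 garments) $20.99: labor services → 0% + 0% district = 0% → $0.00
Unrounded tax sum = $11.882575 → $11.88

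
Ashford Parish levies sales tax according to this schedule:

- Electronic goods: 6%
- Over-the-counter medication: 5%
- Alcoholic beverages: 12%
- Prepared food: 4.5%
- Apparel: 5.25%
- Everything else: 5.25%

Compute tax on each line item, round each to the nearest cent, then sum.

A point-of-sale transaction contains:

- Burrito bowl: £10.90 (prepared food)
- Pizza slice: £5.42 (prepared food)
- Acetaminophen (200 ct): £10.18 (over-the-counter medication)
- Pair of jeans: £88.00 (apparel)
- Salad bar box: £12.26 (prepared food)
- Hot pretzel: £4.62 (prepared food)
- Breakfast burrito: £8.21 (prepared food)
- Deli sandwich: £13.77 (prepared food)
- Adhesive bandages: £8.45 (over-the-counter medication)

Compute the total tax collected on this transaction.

£8.03

Burrito bowl £10.90: prepared food → 4.5% → £0.49
Pizza slice £5.42: prepared food → 4.5% → £0.24
Acetaminophen (200 ct) £10.18: over-the-counter medication → 5% → £0.51
Pair of jeans £88.00: apparel → 5.25% → £4.62
Salad bar box £12.26: prepared food → 4.5% → £0.55
Hot pretzel £4.62: prepared food → 4.5% → £0.21
Breakfast burrito £8.21: prepared food → 4.5% → £0.37
Deli sandwich £13.77: prepared food → 4.5% → £0.62
Adhesive bandages £8.45: over-the-counter medication → 5% → £0.42
Total tax = £0.49 + £0.24 + £0.51 + £4.62 + £0.55 + £0.21 + £0.37 + £0.62 + £0.42 = £8.03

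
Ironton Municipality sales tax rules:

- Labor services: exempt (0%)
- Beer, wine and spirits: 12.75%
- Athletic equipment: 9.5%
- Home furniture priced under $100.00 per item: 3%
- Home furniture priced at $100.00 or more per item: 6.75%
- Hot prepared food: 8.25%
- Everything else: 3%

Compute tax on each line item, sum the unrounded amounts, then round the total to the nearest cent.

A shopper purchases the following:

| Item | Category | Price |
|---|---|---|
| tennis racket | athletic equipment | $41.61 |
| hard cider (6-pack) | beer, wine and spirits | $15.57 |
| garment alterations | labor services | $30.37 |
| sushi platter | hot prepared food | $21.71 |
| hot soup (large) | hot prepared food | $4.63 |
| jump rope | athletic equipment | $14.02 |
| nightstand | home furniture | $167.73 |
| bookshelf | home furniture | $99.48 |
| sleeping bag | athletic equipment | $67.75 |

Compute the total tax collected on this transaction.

Tennis racket $41.61: athletic equipment → 9.5% → $3.95295
Hard cider (6-pack) $15.57: beer, wine and spirits → 12.75% → $1.985175
Garment alterations $30.37: labor services → 0% → $0.00
Sushi platter $21.71: hot prepared food → 8.25% → $1.791075
Hot soup (large) $4.63: hot prepared food → 8.25% → $0.381975
Jump rope $14.02: athletic equipment → 9.5% → $1.3319
Nightstand $167.73: home furniture, $100.00 or more → 6.75% → $11.321775
Bookshelf $99.48: home furniture, under $100.00 → 3% → $2.9844
Sleeping bag $67.75: athletic equipment → 9.5% → $6.43625
Unrounded tax sum = $30.1855 → $30.19

$30.19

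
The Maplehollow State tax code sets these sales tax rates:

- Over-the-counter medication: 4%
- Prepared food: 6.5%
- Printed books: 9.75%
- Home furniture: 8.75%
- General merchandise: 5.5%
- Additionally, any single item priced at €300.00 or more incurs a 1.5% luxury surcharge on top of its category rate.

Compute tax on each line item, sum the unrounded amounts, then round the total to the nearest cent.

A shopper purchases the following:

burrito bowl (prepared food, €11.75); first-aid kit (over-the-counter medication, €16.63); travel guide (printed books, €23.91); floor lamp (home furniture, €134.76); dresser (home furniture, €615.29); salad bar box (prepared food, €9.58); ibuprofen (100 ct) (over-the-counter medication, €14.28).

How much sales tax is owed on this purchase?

Burrito bowl €11.75: prepared food → 6.5% → €0.76375
First-aid kit €16.63: over-the-counter medication → 4% → €0.6652
Travel guide €23.91: printed books → 9.75% → €2.331225
Floor lamp €134.76: home furniture → 8.75% → €11.7915
Dresser €615.29: home furniture → 8.75% + 1.5% surcharge = 10.25% → €63.067225
Salad bar box €9.58: prepared food → 6.5% → €0.6227
Ibuprofen (100 ct) €14.28: over-the-counter medication → 4% → €0.5712
Unrounded tax sum = €79.8128 → €79.81

€79.81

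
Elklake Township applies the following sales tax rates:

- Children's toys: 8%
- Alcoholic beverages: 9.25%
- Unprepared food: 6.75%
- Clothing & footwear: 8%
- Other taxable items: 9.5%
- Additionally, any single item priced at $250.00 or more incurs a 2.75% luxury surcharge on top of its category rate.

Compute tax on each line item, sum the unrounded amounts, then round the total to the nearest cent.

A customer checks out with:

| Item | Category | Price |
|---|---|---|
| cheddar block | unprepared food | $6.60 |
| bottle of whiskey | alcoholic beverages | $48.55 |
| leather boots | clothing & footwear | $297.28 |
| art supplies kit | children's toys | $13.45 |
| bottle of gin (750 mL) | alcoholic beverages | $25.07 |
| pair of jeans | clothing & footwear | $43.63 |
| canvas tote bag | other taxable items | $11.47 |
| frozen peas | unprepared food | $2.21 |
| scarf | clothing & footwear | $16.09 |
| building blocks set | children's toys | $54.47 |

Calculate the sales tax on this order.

Cheddar block $6.60: unprepared food → 6.75% → $0.4455
Bottle of whiskey $48.55: alcoholic beverages → 9.25% → $4.490875
Leather boots $297.28: clothing & footwear → 8% + 2.75% surcharge = 10.75% → $31.9576
Art supplies kit $13.45: children's toys → 8% → $1.076
Bottle of gin (750 mL) $25.07: alcoholic beverages → 9.25% → $2.318975
Pair of jeans $43.63: clothing & footwear → 8% → $3.4904
Canvas tote bag $11.47: other taxable items → 9.5% → $1.08965
Frozen peas $2.21: unprepared food → 6.75% → $0.149175
Scarf $16.09: clothing & footwear → 8% → $1.2872
Building blocks set $54.47: children's toys → 8% → $4.3576
Unrounded tax sum = $50.662975 → $50.66

$50.66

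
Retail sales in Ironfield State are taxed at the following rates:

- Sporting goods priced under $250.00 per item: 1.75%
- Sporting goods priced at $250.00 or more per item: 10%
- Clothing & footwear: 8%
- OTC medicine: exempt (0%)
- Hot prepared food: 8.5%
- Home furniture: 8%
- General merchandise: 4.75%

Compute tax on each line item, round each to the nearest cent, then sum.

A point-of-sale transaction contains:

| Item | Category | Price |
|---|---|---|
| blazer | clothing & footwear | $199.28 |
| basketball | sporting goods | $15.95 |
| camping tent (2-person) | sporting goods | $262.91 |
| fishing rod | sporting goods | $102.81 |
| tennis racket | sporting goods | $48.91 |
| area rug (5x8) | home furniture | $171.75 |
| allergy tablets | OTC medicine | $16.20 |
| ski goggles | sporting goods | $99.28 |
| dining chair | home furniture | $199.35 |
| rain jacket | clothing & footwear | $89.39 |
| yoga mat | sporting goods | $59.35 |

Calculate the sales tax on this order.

Blazer $199.28: clothing & footwear → 8% → $15.94
Basketball $15.95: sporting goods, under $250.00 → 1.75% → $0.28
Camping tent (2-person) $262.91: sporting goods, $250.00 or more → 10% → $26.29
Fishing rod $102.81: sporting goods, under $250.00 → 1.75% → $1.80
Tennis racket $48.91: sporting goods, under $250.00 → 1.75% → $0.86
Area rug (5x8) $171.75: home furniture → 8% → $13.74
Allergy tablets $16.20: OTC medicine → 0% → $0.00
Ski goggles $99.28: sporting goods, under $250.00 → 1.75% → $1.74
Dining chair $199.35: home furniture → 8% → $15.95
Rain jacket $89.39: clothing & footwear → 8% → $7.15
Yoga mat $59.35: sporting goods, under $250.00 → 1.75% → $1.04
Total tax = $15.94 + $0.28 + $26.29 + $1.80 + $0.86 + $13.74 + $1.74 + $15.95 + $7.15 + $1.04 = $84.79

$84.79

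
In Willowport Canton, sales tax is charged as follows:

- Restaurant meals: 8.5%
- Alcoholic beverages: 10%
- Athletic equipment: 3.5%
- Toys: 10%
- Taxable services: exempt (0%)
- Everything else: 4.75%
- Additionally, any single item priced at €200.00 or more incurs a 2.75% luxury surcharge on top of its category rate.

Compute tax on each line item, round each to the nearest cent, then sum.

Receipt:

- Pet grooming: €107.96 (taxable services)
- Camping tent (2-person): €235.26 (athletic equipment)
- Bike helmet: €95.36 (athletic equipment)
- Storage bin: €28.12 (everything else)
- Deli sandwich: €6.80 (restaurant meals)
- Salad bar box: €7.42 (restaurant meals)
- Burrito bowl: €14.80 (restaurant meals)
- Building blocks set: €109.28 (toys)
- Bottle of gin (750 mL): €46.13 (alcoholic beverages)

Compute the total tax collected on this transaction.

Pet grooming €107.96: taxable services → 0% → €0.00
Camping tent (2-person) €235.26: athletic equipment → 3.5% + 2.75% surcharge = 6.25% → €14.70
Bike helmet €95.36: athletic equipment → 3.5% → €3.34
Storage bin €28.12: everything else → 4.75% → €1.34
Deli sandwich €6.80: restaurant meals → 8.5% → €0.58
Salad bar box €7.42: restaurant meals → 8.5% → €0.63
Burrito bowl €14.80: restaurant meals → 8.5% → €1.26
Building blocks set €109.28: toys → 10% → €10.93
Bottle of gin (750 mL) €46.13: alcoholic beverages → 10% → €4.61
Total tax = €14.70 + €3.34 + €1.34 + €0.58 + €0.63 + €1.26 + €10.93 + €4.61 = €37.39

€37.39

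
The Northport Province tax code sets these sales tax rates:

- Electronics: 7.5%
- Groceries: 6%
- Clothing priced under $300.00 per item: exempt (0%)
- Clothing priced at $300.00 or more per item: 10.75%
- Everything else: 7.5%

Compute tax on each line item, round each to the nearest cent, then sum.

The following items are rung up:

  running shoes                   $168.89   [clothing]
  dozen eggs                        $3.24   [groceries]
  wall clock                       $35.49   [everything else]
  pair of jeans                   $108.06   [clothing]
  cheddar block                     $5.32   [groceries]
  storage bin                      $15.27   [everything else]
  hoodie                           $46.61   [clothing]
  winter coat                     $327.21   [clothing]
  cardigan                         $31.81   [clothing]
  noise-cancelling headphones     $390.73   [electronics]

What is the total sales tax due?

$68.80

Running shoes $168.89: clothing, under $300.00 → 0% → $0.00
Dozen eggs $3.24: groceries → 6% → $0.19
Wall clock $35.49: everything else → 7.5% → $2.66
Pair of jeans $108.06: clothing, under $300.00 → 0% → $0.00
Cheddar block $5.32: groceries → 6% → $0.32
Storage bin $15.27: everything else → 7.5% → $1.15
Hoodie $46.61: clothing, under $300.00 → 0% → $0.00
Winter coat $327.21: clothing, $300.00 or more → 10.75% → $35.18
Cardigan $31.81: clothing, under $300.00 → 0% → $0.00
Noise-cancelling headphones $390.73: electronics → 7.5% → $29.30
Total tax = $0.19 + $2.66 + $0.32 + $1.15 + $35.18 + $29.30 = $68.80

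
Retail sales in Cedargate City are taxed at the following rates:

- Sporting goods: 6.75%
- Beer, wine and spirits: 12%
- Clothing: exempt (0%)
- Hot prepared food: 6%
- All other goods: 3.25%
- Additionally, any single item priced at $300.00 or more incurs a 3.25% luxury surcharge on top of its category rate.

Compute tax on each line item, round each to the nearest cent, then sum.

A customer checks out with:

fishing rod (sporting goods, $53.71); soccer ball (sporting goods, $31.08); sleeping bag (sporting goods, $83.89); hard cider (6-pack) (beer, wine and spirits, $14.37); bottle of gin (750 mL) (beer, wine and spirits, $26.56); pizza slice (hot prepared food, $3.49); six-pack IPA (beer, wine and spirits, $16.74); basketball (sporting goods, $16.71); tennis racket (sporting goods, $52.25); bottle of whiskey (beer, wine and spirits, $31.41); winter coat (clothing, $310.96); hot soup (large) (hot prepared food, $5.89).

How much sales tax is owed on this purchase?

Fishing rod $53.71: sporting goods → 6.75% → $3.63
Soccer ball $31.08: sporting goods → 6.75% → $2.10
Sleeping bag $83.89: sporting goods → 6.75% → $5.66
Hard cider (6-pack) $14.37: beer, wine and spirits → 12% → $1.72
Bottle of gin (750 mL) $26.56: beer, wine and spirits → 12% → $3.19
Pizza slice $3.49: hot prepared food → 6% → $0.21
Six-pack IPA $16.74: beer, wine and spirits → 12% → $2.01
Basketball $16.71: sporting goods → 6.75% → $1.13
Tennis racket $52.25: sporting goods → 6.75% → $3.53
Bottle of whiskey $31.41: beer, wine and spirits → 12% → $3.77
Winter coat $310.96: clothing → 0% + 3.25% surcharge = 3.25% → $10.11
Hot soup (large) $5.89: hot prepared food → 6% → $0.35
Total tax = $3.63 + $2.10 + $5.66 + $1.72 + $3.19 + $0.21 + $2.01 + $1.13 + $3.53 + $3.77 + $10.11 + $0.35 = $37.41

$37.41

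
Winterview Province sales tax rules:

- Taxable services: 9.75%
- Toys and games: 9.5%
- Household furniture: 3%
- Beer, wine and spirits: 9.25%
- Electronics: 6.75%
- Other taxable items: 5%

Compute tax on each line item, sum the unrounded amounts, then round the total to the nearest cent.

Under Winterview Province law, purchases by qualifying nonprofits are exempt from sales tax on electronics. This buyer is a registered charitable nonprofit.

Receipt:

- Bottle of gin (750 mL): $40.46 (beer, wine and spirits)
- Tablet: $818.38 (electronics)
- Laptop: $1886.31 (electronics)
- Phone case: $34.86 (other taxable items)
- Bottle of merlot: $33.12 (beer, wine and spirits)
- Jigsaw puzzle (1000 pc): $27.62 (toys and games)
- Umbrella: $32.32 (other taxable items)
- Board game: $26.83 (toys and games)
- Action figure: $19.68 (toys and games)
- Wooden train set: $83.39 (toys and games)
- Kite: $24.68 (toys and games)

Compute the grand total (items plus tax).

$3055.12

Bottle of gin (750 mL) $40.46: beer, wine and spirits → 9.25% → $3.74255
Tablet $818.38: electronics, buyer-exempt → 0% → $0.00
Laptop $1886.31: electronics, buyer-exempt → 0% → $0.00
Phone case $34.86: other taxable items → 5% → $1.743
Bottle of merlot $33.12: beer, wine and spirits → 9.25% → $3.0636
Jigsaw puzzle (1000 pc) $27.62: toys and games → 9.5% → $2.6239
Umbrella $32.32: other taxable items → 5% → $1.616
Board game $26.83: toys and games → 9.5% → $2.54885
Action figure $19.68: toys and games → 9.5% → $1.8696
Wooden train set $83.39: toys and games → 9.5% → $7.92205
Kite $24.68: toys and games → 9.5% → $2.3446
Subtotal = $3027.65; unrounded tax = $27.47415 → $27.47; total due = $3055.12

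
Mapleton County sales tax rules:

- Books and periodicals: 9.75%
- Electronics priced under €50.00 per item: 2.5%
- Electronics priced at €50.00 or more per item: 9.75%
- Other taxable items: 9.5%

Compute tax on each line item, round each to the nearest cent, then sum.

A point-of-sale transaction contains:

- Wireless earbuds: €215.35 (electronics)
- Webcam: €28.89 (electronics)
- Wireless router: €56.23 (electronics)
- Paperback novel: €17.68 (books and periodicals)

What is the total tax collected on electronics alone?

€27.20

Wireless earbuds €215.35: electronics, €50.00 or more → 9.75% → €21.00
Webcam €28.89: electronics, under €50.00 → 2.5% → €0.72
Wireless router €56.23: electronics, €50.00 or more → 9.75% → €5.48
Tax on electronics = €21.00 + €0.72 + €5.48 = €27.20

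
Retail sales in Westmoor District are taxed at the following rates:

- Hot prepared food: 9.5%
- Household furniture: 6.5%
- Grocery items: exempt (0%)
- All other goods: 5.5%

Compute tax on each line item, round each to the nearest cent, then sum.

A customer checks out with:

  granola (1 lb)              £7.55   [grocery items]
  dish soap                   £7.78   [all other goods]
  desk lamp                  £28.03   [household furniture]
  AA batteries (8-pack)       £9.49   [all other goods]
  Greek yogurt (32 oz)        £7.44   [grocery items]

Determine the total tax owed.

Granola (1 lb) £7.55: grocery items → 0% → £0.00
Dish soap £7.78: all other goods → 5.5% → £0.43
Desk lamp £28.03: household furniture → 6.5% → £1.82
AA batteries (8-pack) £9.49: all other goods → 5.5% → £0.52
Greek yogurt (32 oz) £7.44: grocery items → 0% → £0.00
Total tax = £0.43 + £1.82 + £0.52 = £2.77

£2.77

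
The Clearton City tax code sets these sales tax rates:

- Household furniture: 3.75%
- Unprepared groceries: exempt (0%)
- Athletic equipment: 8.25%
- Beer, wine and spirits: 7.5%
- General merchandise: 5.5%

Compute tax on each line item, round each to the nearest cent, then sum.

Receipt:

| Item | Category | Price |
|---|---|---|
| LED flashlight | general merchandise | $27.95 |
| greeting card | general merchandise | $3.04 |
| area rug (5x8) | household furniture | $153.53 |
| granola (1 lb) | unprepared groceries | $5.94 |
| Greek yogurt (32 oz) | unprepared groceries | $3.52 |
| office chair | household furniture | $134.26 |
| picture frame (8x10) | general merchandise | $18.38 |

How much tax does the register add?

LED flashlight $27.95: general merchandise → 5.5% → $1.54
Greeting card $3.04: general merchandise → 5.5% → $0.17
Area rug (5x8) $153.53: household furniture → 3.75% → $5.76
Granola (1 lb) $5.94: unprepared groceries → 0% → $0.00
Greek yogurt (32 oz) $3.52: unprepared groceries → 0% → $0.00
Office chair $134.26: household furniture → 3.75% → $5.03
Picture frame (8x10) $18.38: general merchandise → 5.5% → $1.01
Total tax = $1.54 + $0.17 + $5.76 + $5.03 + $1.01 = $13.51

$13.51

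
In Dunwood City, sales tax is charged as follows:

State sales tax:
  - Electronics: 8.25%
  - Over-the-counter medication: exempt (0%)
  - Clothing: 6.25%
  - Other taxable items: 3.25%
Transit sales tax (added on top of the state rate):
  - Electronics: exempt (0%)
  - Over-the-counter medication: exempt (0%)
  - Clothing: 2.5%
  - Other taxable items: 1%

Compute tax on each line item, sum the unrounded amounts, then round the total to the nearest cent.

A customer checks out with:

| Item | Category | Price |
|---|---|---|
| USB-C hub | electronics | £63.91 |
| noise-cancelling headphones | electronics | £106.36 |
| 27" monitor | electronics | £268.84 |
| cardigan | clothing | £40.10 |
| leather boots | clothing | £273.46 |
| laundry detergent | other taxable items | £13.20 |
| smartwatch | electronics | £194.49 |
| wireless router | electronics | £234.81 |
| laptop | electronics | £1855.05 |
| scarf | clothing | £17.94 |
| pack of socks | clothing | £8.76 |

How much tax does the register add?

USB-C hub £63.91: electronics → 8.25% + 0% transit = 8.25% → £5.272575
Noise-cancelling headphones £106.36: electronics → 8.25% + 0% transit = 8.25% → £8.7747
27" monitor £268.84: electronics → 8.25% + 0% transit = 8.25% → £22.1793
Cardigan £40.10: clothing → 6.25% + 2.5% transit = 8.75% → £3.50875
Leather boots £273.46: clothing → 6.25% + 2.5% transit = 8.75% → £23.92775
Laundry detergent £13.20: other taxable items → 3.25% + 1% transit = 4.25% → £0.561
Smartwatch £194.49: electronics → 8.25% + 0% transit = 8.25% → £16.045425
Wireless router £234.81: electronics → 8.25% + 0% transit = 8.25% → £19.371825
Laptop £1855.05: electronics → 8.25% + 0% transit = 8.25% → £153.041625
Scarf £17.94: clothing → 6.25% + 2.5% transit = 8.75% → £1.56975
Pack of socks £8.76: clothing → 6.25% + 2.5% transit = 8.75% → £0.7665
Unrounded tax sum = £255.0192 → £255.02

£255.02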